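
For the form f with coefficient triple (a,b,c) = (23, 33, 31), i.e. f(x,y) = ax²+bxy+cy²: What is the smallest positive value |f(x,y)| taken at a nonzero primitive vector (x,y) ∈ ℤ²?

translate: b→-13 (≡33 mod 46), so (23,33,31)→(23,-13,21)
flip: (23,-13,21)→(21,13,23)
reduced (well bottom): (21,13,23) with a≤c, −a<b≤a
well minimum = a = 21

21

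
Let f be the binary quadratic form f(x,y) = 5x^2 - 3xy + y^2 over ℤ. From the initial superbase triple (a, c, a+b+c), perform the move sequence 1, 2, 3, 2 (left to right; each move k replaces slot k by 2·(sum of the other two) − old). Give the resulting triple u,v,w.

start (5,1,3) = (f(1,0),f(0,1),f(1,1))
replace slot 1: 2·(1+3) − 5 = 3 → (3,1,3)
replace slot 2: 2·(3+3) − 1 = 11 → (3,11,3)
replace slot 3: 2·(3+11) − 3 = 25 → (3,11,25)
replace slot 2: 2·(3+25) − 11 = 45 → (3,45,25)

3,45,25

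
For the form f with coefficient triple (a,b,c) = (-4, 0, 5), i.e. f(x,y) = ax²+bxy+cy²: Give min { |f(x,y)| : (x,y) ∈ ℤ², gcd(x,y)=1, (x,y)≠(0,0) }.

descent: ρ → (5,0,-4)
descent: ρ → (-4,8,1)  [lands on river]
river: ρ → (1,8,-4)
closes: descent 2, river 2
min |a| on river = 1

1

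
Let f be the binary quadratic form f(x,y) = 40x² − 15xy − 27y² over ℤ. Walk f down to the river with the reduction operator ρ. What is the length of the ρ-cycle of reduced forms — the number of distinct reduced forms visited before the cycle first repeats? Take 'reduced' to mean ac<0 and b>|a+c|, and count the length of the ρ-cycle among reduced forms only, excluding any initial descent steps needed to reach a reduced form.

D = 4545, ⌊√D⌋ = 67
descent: ρ → (-27,15,40)  [lands on river]
river: ρ → (40,65,-2)
river: ρ → (-2,67,7)
river: ρ → (7,59,-38)
river: ρ → (-38,17,28)
river: ρ → (28,39,-27)
ρ-cycle length = 6 (tail of 1 descent step not counted)

6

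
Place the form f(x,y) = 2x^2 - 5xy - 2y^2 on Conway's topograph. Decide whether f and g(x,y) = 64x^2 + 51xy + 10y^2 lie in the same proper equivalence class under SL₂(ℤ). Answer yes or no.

D₁ = 41, D₂ = 41
river cycle of f (length 10): (-2, 5, 2), (2, 3, -4), (-4, 5, 1), (1, 5, -4), (-4, 3, 2), (2, 5, -2), (-2, 3, 4), (4, 5, -1), (-1, 5, 4), (4, 3, -2)
river cycle of g (length 10): (1, 5, -4), (-4, 3, 2), (2, 5, -2), (-2, 3, 4), (4, 5, -1), (-1, 5, 4), (4, 3, -2), (-2, 5, 2), (2, 3, -4), (-4, 5, 1)
cycles coincide ⇒ equivalent

yes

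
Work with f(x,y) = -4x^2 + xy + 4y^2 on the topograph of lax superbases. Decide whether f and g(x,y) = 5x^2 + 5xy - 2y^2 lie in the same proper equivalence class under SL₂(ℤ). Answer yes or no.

D₁ = 65, D₂ = 65
river cycle of f (length 6): (4, 7, -1), (-1, 7, 4), (4, 1, -4), (-4, 7, 1), (1, 7, -4), (-4, 1, 4)
river cycle of g (length 6): (-2, 7, 2), (2, 5, -5), (-5, 5, 2), (2, 7, -2), (-2, 5, 5), (5, 5, -2)
cycles differ ⇒ inequivalent

no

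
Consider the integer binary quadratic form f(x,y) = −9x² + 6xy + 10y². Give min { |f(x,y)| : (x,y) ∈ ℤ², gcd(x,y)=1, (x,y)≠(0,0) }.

river: ρ → (10,14,-5)
river: ρ → (-5,16,7)
river: ρ → (7,12,-9)
river: ρ → (-9,6,10)
closes: descent 0, river 4
min |a| on river = 5

5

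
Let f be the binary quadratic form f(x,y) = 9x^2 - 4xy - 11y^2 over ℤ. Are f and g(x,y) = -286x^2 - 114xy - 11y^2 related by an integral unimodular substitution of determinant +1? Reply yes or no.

D₁ = 412, D₂ = 412
river cycle of f (length 12): (-11, 4, 9), (9, 14, -6), (-6, 10, 13), (13, 16, -3), (-3, 20, 1), (1, 20, -3), (-3, 16, 13), (13, 10, -6), (-6, 14, 9), (9, 4, -11), … (2 more)
river cycle of g (length 12): (-11, 4, 9), (9, 14, -6), (-6, 10, 13), (13, 16, -3), (-3, 20, 1), (1, 20, -3), (-3, 16, 13), (13, 10, -6), (-6, 14, 9), (9, 4, -11), … (2 more)
cycles coincide ⇒ equivalent

yes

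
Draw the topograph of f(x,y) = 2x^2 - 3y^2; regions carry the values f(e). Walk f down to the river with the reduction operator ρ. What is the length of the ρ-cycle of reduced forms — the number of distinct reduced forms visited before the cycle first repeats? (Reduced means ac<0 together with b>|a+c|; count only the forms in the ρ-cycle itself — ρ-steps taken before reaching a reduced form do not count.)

D = 24, ⌊√D⌋ = 4
descent: ρ → (-3,0,2)
descent: ρ → (2,4,-1)  [lands on river]
river: ρ → (-1,4,2)
ρ-cycle length = 2 (tail of 2 descent steps not counted)

2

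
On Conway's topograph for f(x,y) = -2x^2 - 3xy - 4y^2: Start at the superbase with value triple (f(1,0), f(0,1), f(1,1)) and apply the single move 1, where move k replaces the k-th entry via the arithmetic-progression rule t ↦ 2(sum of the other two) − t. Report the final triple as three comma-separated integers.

start (-2,-4,-9) = (f(1,0),f(0,1),f(1,1))
replace slot 1: 2·((-4)+(-9)) − (-2) = -24 → (-24,-4,-9)

-24,-4,-9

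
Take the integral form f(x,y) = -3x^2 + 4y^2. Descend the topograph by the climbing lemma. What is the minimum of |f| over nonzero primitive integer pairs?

descent: ρ → (4,0,-3)
descent: ρ → (-3,6,1)  [lands on river]
river: ρ → (1,6,-3)
closes: descent 2, river 2
min |a| on river = 1

1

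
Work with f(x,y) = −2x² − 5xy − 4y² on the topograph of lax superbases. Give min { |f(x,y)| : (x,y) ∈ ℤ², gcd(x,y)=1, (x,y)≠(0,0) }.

translate: b→1 (≡5 mod 4), so (2,5,4)→(2,1,1)
flip: (2,1,1)→(1,-1,2)
translate: b→1 (≡-1 mod 2), so (1,-1,2)→(1,1,2)
reduced (well bottom): (1,1,2) with a≤c, −a<b≤a
well minimum |f| = |-1| = 1 (negative-definite)

1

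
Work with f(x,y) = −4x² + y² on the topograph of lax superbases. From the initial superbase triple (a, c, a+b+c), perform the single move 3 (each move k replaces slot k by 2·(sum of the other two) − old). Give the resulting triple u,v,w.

start (-4,1,-3) = (f(1,0),f(0,1),f(1,1))
replace slot 3: 2·((-4)+1) − (-3) = -3 → (-4,1,-3)

-4,1,-3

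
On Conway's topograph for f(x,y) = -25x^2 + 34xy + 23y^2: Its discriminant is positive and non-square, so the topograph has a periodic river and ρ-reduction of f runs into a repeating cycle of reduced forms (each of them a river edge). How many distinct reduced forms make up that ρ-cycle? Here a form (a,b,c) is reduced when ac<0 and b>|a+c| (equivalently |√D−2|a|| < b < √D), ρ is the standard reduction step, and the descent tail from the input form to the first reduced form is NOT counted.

D = 3456, ⌊√D⌋ = 58
river: ρ → (23,58,-1)
river: ρ → (-1,58,23)
river: ρ → (23,34,-25)
river: ρ → (-25,16,32)
river: ρ → (32,48,-9)
river: ρ → (-9,42,47)
river: ρ → (47,52,-4)
river: ρ → (-4,52,47)
river: ρ → (47,42,-9)
river: ρ → (-9,48,32)
river: ρ → (32,16,-25)
river: ρ → (-25,34,23)
ρ-cycle length = 12 (tail of 0 descent steps not counted)

12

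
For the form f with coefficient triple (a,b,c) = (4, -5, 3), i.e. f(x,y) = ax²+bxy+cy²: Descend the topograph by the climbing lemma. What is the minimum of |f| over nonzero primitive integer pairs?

translate: b→3 (≡-5 mod 8), so (4,-5,3)→(4,3,2)
flip: (4,3,2)→(2,-3,4)
translate: b→1 (≡-3 mod 4), so (2,-3,4)→(2,1,3)
reduced (well bottom): (2,1,3) with a≤c, −a<b≤a
well minimum = a = 2

2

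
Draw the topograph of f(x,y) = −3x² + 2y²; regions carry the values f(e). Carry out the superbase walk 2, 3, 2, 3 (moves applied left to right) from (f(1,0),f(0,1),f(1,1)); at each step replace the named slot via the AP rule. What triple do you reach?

start (-3,2,-1) = (f(1,0),f(0,1),f(1,1))
replace slot 2: 2·((-3)+(-1)) − 2 = -10 → (-3,-10,-1)
replace slot 3: 2·((-3)+(-10)) − (-1) = -25 → (-3,-10,-25)
replace slot 2: 2·((-3)+(-25)) − (-10) = -46 → (-3,-46,-25)
replace slot 3: 2·((-3)+(-46)) − (-25) = -73 → (-3,-46,-73)

-3,-46,-73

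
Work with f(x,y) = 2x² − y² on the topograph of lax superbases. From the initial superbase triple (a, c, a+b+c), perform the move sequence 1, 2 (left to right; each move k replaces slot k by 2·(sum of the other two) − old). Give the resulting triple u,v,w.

start (2,-1,1) = (f(1,0),f(0,1),f(1,1))
replace slot 1: 2·((-1)+1) − 2 = -2 → (-2,-1,1)
replace slot 2: 2·((-2)+1) − (-1) = -1 → (-2,-1,1)

-2,-1,1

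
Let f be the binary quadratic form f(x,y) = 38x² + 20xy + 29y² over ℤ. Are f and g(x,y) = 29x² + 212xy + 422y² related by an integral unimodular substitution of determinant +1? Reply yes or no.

D₁ = -4008, D₂ = -4008
f: flip: (38,20,29)→(29,-20,38)
f: reduced (well bottom): (29,-20,38) with a≤c, −a<b≤a
g: translate: b→-20 (≡212 mod 58), so (29,212,422)→(29,-20,38)
g: reduced (well bottom): (29,-20,38) with a≤c, −a<b≤a
reduced forms (29, -20, 38) vs (29, -20, 38) ⇒ equivalent

yes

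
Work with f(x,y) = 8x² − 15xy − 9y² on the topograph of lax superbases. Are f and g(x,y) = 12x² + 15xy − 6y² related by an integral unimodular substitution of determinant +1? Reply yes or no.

D₁ = 513, D₂ = 513
river cycle of f (length 16): (-9, 15, 8), (8, 17, -7), (-7, 11, 14), (14, 17, -4), (-4, 15, 18), (18, 21, -1), (-1, 21, 18), (18, 15, -4), (-4, 17, 14), (14, 11, -7), … (6 more)
river cycle of g (length 6): (-6, 21, 3), (3, 21, -6), (-6, 15, 12), (12, 9, -9), (-9, 9, 12), (12, 15, -6)
cycles differ ⇒ inequivalent

no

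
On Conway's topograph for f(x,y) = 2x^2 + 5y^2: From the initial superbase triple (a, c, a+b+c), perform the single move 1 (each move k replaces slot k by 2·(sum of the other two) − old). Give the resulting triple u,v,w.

start (2,5,7) = (f(1,0),f(0,1),f(1,1))
replace slot 1: 2·(5+7) − 2 = 22 → (22,5,7)

22,5,7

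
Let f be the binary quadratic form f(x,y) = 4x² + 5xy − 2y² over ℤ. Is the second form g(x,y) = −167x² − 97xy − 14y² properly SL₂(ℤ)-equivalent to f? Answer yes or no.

D₁ = 57, D₂ = 57
river cycle of f (length 6): (-2, 7, 1), (1, 7, -2), (-2, 5, 4), (4, 3, -3), (-3, 3, 4), (4, 5, -2)
river cycle of g (length 6): (-2, 7, 1), (1, 7, -2), (-2, 5, 4), (4, 3, -3), (-3, 3, 4), (4, 5, -2)
cycles coincide ⇒ equivalent

yes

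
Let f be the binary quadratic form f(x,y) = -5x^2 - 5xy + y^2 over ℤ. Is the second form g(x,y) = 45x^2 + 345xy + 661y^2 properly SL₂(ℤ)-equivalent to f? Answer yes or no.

D₁ = 45, D₂ = 45
river cycle of f (length 2): (1, 5, -5), (-5, 5, 1)
river cycle of g (length 2): (1, 5, -5), (-5, 5, 1)
cycles coincide ⇒ equivalent

yes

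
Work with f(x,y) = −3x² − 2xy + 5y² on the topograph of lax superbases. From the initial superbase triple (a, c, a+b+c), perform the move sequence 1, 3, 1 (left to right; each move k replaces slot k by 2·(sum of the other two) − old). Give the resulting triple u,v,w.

start (-3,5,0) = (f(1,0),f(0,1),f(1,1))
replace slot 1: 2·(5+0) − (-3) = 13 → (13,5,0)
replace slot 3: 2·(13+5) − 0 = 36 → (13,5,36)
replace slot 1: 2·(5+36) − 13 = 69 → (69,5,36)

69,5,36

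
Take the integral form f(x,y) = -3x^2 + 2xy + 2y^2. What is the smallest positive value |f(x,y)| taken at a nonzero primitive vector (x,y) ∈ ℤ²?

river: ρ → (2,2,-3)
river: ρ → (-3,4,1)
river: ρ → (1,4,-3)
river: ρ → (-3,2,2)
closes: descent 0, river 4
min |a| on river = 1

1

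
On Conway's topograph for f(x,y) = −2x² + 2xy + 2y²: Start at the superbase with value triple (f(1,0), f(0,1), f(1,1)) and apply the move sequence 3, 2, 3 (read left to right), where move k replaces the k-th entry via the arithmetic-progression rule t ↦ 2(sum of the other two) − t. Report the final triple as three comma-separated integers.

start (-2,2,2) = (f(1,0),f(0,1),f(1,1))
replace slot 3: 2·((-2)+2) − 2 = -2 → (-2,2,-2)
replace slot 2: 2·((-2)+(-2)) − 2 = -10 → (-2,-10,-2)
replace slot 3: 2·((-2)+(-10)) − (-2) = -22 → (-2,-10,-22)

-2,-10,-22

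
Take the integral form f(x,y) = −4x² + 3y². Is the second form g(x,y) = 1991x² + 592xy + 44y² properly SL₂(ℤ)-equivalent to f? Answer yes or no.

D₁ = 48, D₂ = 48
river cycle of f (length 2): (3, 6, -1), (-1, 6, 3)
river cycle of g (length 2): (3, 6, -1), (-1, 6, 3)
cycles coincide ⇒ equivalent

yes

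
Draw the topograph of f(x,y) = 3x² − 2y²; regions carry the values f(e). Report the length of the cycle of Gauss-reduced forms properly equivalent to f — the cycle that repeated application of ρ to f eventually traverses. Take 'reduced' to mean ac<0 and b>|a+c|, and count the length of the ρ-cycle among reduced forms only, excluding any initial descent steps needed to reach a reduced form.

D = 24, ⌊√D⌋ = 4
descent: ρ → (-2,4,1)  [lands on river]
river: ρ → (1,4,-2)
ρ-cycle length = 2 (tail of 1 descent step not counted)

2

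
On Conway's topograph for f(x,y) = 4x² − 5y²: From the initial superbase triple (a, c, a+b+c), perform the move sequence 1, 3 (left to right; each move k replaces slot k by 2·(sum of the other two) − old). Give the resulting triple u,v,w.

start (4,-5,-1) = (f(1,0),f(0,1),f(1,1))
replace slot 1: 2·((-5)+(-1)) − 4 = -16 → (-16,-5,-1)
replace slot 3: 2·((-16)+(-5)) − (-1) = -41 → (-16,-5,-41)

-16,-5,-41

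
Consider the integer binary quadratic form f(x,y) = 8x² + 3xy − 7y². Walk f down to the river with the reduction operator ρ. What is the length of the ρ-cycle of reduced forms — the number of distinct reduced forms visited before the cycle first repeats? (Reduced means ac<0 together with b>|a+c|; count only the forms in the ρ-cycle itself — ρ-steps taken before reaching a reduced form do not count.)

D = 233, ⌊√D⌋ = 15
river: ρ → (-7,11,4)
river: ρ → (4,13,-4)
river: ρ → (-4,11,7)
river: ρ → (7,3,-8)
river: ρ → (-8,13,2)
river: ρ → (2,15,-1)
river: ρ → (-1,15,2)
river: ρ → (2,13,-8)
river: ρ → (-8,3,7)
river: ρ → (7,11,-4)
river: ρ → (-4,13,4)
river: ρ → (4,11,-7)
river: ρ → (-7,3,8)
river: ρ → (8,13,-2)
river: ρ → (-2,15,1)
river: ρ → (1,15,-2)
river: ρ → (-2,13,8)
river: ρ → (8,3,-7)
ρ-cycle length = 18 (tail of 0 descent steps not counted)

18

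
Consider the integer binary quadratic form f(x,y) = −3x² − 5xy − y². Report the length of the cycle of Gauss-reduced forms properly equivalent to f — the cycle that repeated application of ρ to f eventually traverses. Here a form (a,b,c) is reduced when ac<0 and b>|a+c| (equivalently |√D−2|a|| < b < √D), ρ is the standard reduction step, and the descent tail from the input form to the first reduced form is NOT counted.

D = 13, ⌊√D⌋ = 3
descent: ρ → (-1,3,1)  [lands on river]
river: ρ → (1,3,-1)
ρ-cycle length = 2 (tail of 1 descent step not counted)

2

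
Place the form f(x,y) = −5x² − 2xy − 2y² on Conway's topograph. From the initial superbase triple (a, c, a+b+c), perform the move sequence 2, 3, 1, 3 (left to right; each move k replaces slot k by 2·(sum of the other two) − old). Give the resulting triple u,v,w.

start (-5,-2,-9) = (f(1,0),f(0,1),f(1,1))
replace slot 2: 2·((-5)+(-9)) − (-2) = -26 → (-5,-26,-9)
replace slot 3: 2·((-5)+(-26)) − (-9) = -53 → (-5,-26,-53)
replace slot 1: 2·((-26)+(-53)) − (-5) = -153 → (-153,-26,-53)
replace slot 3: 2·((-153)+(-26)) − (-53) = -305 → (-153,-26,-305)

-153,-26,-305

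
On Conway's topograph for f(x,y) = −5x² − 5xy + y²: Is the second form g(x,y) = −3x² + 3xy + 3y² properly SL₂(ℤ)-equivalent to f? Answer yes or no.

D₁ = 45, D₂ = 45
river cycle of f (length 2): (1, 5, -5), (-5, 5, 1)
river cycle of g (length 2): (3, 3, -3), (-3, 3, 3)
cycles differ ⇒ inequivalent

no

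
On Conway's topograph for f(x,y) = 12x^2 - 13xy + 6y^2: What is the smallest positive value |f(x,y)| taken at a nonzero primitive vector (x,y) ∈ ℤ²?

translate: b→11 (≡-13 mod 24), so (12,-13,6)→(12,11,5)
flip: (12,11,5)→(5,-11,12)
translate: b→-1 (≡-11 mod 10), so (5,-11,12)→(5,-1,6)
reduced (well bottom): (5,-1,6) with a≤c, −a<b≤a
well minimum = a = 5

5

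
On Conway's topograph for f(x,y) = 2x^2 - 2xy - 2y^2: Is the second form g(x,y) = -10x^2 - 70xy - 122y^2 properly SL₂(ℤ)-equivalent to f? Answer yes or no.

D₁ = 20, D₂ = 20
river cycle of f (length 2): (-2, 2, 2), (2, 2, -2)
river cycle of g (length 2): (-2, 2, 2), (2, 2, -2)
cycles coincide ⇒ equivalent

yes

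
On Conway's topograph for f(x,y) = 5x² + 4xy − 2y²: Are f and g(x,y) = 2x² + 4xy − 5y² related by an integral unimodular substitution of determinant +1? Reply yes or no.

D₁ = 56, D₂ = 56
river cycle of f (length 4): (-2, 4, 5), (5, 6, -1), (-1, 6, 5), (5, 4, -2)
river cycle of g (length 4): (-5, 6, 1), (1, 6, -5), (-5, 4, 2), (2, 4, -5)
cycles differ ⇒ inequivalent

no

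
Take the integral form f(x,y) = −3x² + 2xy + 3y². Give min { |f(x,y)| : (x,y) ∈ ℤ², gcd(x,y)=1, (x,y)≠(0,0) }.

river: ρ → (3,4,-2)
river: ρ → (-2,4,3)
river: ρ → (3,2,-3)
river: ρ → (-3,4,2)
river: ρ → (2,4,-3)
river: ρ → (-3,2,3)
closes: descent 0, river 6
min |a| on river = 2

2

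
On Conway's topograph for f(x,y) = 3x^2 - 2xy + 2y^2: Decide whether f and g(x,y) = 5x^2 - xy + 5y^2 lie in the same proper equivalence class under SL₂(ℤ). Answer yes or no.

D₁ = -20, D₂ = -99
discriminants differ ⇒ not SL₂(ℤ)-equivalent

no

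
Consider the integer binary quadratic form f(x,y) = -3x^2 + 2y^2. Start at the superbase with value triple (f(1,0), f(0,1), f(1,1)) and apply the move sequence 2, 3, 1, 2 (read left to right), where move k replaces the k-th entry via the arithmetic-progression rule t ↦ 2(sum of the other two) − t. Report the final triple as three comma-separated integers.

start (-3,2,-1) = (f(1,0),f(0,1),f(1,1))
replace slot 2: 2·((-3)+(-1)) − 2 = -10 → (-3,-10,-1)
replace slot 3: 2·((-3)+(-10)) − (-1) = -25 → (-3,-10,-25)
replace slot 1: 2·((-10)+(-25)) − (-3) = -67 → (-67,-10,-25)
replace slot 2: 2·((-67)+(-25)) − (-10) = -174 → (-67,-174,-25)

-67,-174,-25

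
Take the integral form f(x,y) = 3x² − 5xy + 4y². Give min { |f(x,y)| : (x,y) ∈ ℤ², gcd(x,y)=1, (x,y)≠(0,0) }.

translate: b→1 (≡-5 mod 6), so (3,-5,4)→(3,1,2)
flip: (3,1,2)→(2,-1,3)
reduced (well bottom): (2,-1,3) with a≤c, −a<b≤a
well minimum = a = 2

2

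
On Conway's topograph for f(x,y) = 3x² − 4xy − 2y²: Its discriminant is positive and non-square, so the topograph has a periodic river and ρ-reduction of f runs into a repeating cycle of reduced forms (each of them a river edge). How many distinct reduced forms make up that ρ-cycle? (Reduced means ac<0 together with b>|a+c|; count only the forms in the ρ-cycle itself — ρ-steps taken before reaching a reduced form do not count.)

D = 40, ⌊√D⌋ = 6
descent: ρ → (-2,4,3)  [lands on river]
river: ρ → (3,2,-3)
river: ρ → (-3,4,2)
river: ρ → (2,4,-3)
river: ρ → (-3,2,3)
river: ρ → (3,4,-2)
ρ-cycle length = 6 (tail of 1 descent step not counted)

6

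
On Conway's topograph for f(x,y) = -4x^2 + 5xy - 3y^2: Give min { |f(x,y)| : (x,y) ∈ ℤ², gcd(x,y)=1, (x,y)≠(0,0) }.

translate: b→3 (≡-5 mod 8), so (4,-5,3)→(4,3,2)
flip: (4,3,2)→(2,-3,4)
translate: b→1 (≡-3 mod 4), so (2,-3,4)→(2,1,3)
reduced (well bottom): (2,1,3) with a≤c, −a<b≤a
well minimum |f| = |-2| = 2 (negative-definite)

2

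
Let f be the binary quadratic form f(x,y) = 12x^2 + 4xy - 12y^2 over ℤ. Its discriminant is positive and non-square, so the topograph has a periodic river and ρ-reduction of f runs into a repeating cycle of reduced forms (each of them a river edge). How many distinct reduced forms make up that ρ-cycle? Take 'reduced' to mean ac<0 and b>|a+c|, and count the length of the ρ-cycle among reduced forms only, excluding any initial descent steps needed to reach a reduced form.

D = 592, ⌊√D⌋ = 24
river: ρ → (-12,20,4)
river: ρ → (4,20,-12)
river: ρ → (-12,4,12)
river: ρ → (12,20,-4)
river: ρ → (-4,20,12)
river: ρ → (12,4,-12)
ρ-cycle length = 6 (tail of 0 descent steps not counted)

6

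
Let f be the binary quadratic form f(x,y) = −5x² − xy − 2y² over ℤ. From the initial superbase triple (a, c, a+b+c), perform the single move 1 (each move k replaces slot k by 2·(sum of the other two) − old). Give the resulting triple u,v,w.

start (-5,-2,-8) = (f(1,0),f(0,1),f(1,1))
replace slot 1: 2·((-2)+(-8)) − (-5) = -15 → (-15,-2,-8)

-15,-2,-8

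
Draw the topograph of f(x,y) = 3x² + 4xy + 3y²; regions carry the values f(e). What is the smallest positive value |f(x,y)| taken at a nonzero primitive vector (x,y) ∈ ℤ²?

translate: b→-2 (≡4 mod 6), so (3,4,3)→(3,-2,2)
flip: (3,-2,2)→(2,2,3)
reduced (well bottom): (2,2,3) with a≤c, −a<b≤a
well minimum = a = 2

2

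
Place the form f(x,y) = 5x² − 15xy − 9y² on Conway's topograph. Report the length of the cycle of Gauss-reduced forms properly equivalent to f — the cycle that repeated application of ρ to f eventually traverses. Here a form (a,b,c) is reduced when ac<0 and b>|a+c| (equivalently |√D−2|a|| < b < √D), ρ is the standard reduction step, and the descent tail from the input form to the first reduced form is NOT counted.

D = 405, ⌊√D⌋ = 20
descent: ρ → (-9,15,5)  [lands on river]
river: ρ → (5,15,-9)
river: ρ → (-9,3,11)
river: ρ → (11,19,-1)
river: ρ → (-1,19,11)
river: ρ → (11,3,-9)
ρ-cycle length = 6 (tail of 1 descent step not counted)

6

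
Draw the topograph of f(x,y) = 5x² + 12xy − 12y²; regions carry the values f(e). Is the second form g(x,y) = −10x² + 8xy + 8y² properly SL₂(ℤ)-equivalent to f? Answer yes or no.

D₁ = 384, D₂ = 384
river cycle of f (length 4): (-12, 12, 5), (5, 18, -3), (-3, 18, 5), (5, 12, -12)
river cycle of g (length 4): (8, 8, -10), (-10, 12, 6), (6, 12, -10), (-10, 8, 8)
cycles differ ⇒ inequivalent

no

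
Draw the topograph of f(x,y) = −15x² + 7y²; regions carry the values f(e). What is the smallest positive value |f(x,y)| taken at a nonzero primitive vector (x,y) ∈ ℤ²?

descent: ρ → (7,14,-8)  [lands on river]
river: ρ → (-8,18,3)
river: ρ → (3,18,-8)
river: ρ → (-8,14,7)
closes: descent 1, river 4
min |a| on river = 3

3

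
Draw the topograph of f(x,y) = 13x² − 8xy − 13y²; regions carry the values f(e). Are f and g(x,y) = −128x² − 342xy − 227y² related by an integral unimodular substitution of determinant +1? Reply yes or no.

D₁ = 740, D₂ = 740
river cycle of f (length 14): (-13, 8, 13), (13, 18, -8), (-8, 14, 17), (17, 20, -5), (-5, 20, 17), (17, 14, -8), (-8, 18, 13), (13, 8, -13), (-13, 18, 8), (8, 14, -17), … (4 more)
river cycle of g (length 14): (-13, 8, 13), (13, 18, -8), (-8, 14, 17), (17, 20, -5), (-5, 20, 17), (17, 14, -8), (-8, 18, 13), (13, 8, -13), (-13, 18, 8), (8, 14, -17), … (4 more)
cycles coincide ⇒ equivalent

yes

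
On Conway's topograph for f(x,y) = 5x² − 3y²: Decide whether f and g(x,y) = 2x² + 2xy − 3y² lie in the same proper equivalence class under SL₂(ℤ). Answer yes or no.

D₁ = 60, D₂ = 28
discriminants differ ⇒ not SL₂(ℤ)-equivalent

no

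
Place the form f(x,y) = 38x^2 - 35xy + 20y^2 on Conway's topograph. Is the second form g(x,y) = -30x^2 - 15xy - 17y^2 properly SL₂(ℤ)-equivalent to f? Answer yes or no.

D₁ = -1815, D₂ = -1815
f: flip: (38,-35,20)→(20,35,38)
f: translate: b→-5 (≡35 mod 40), so (20,35,38)→(20,-5,23)
f: reduced (well bottom): (20,-5,23) with a≤c, −a<b≤a
g is negative-definite; reduce −g:
−g: flip: (30,15,17)→(17,-15,30)
−g: reduced (well bottom): (17,-15,30) with a≤c, −a<b≤a
flip sign back: reduced form of g is (-17,15,-30)
reduced forms (20, -5, 23) vs (-17, 15, -30) ⇒ inequivalent

no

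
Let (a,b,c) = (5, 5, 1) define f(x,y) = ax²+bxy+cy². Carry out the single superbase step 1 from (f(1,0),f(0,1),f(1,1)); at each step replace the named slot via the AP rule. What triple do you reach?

start (5,1,11) = (f(1,0),f(0,1),f(1,1))
replace slot 1: 2·(1+11) − 5 = 19 → (19,1,11)

19,1,11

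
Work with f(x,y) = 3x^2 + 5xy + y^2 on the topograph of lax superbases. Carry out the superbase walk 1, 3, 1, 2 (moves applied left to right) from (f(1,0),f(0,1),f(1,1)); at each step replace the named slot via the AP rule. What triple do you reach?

start (3,1,9) = (f(1,0),f(0,1),f(1,1))
replace slot 1: 2·(1+9) − 3 = 17 → (17,1,9)
replace slot 3: 2·(17+1) − 9 = 27 → (17,1,27)
replace slot 1: 2·(1+27) − 17 = 39 → (39,1,27)
replace slot 2: 2·(39+27) − 1 = 131 → (39,131,27)

39,131,27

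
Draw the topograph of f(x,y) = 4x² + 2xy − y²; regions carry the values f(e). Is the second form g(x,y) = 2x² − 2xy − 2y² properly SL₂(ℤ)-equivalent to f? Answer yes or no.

D₁ = 20, D₂ = 20
river cycle of f (length 2): (-1, 4, 1), (1, 4, -1)
river cycle of g (length 2): (-2, 2, 2), (2, 2, -2)
cycles differ ⇒ inequivalent

no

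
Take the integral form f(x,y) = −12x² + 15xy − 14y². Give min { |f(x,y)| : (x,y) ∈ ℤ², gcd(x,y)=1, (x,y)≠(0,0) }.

translate: b→9 (≡-15 mod 24), so (12,-15,14)→(12,9,11)
flip: (12,9,11)→(11,-9,12)
reduced (well bottom): (11,-9,12) with a≤c, −a<b≤a
well minimum |f| = |-11| = 11 (negative-definite)

11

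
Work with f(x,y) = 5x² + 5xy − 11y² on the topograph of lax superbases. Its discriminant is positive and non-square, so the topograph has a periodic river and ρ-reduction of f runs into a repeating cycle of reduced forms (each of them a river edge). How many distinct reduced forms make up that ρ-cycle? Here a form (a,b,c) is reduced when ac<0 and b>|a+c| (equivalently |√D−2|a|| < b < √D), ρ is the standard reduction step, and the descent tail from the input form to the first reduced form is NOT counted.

D = 245, ⌊√D⌋ = 15
descent: ρ → (-11,-5,5)
descent: ρ → (5,15,-1)  [lands on river]
river: ρ → (-1,15,5)
ρ-cycle length = 2 (tail of 2 descent steps not counted)

2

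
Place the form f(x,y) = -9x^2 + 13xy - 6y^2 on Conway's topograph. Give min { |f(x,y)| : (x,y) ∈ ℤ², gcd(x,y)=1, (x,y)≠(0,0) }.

translate: b→5 (≡-13 mod 18), so (9,-13,6)→(9,5,2)
flip: (9,5,2)→(2,-5,9)
translate: b→-1 (≡-5 mod 4), so (2,-5,9)→(2,-1,6)
reduced (well bottom): (2,-1,6) with a≤c, −a<b≤a
well minimum |f| = |-2| = 2 (negative-definite)

2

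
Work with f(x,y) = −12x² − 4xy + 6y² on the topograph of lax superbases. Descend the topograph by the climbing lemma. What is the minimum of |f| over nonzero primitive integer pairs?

descent: ρ → (6,16,-2)  [lands on river]
river: ρ → (-2,16,6)
river: ρ → (6,8,-10)
river: ρ → (-10,12,4)
river: ρ → (4,12,-10)
river: ρ → (-10,8,6)
closes: descent 1, river 6
min |a| on river = 2

2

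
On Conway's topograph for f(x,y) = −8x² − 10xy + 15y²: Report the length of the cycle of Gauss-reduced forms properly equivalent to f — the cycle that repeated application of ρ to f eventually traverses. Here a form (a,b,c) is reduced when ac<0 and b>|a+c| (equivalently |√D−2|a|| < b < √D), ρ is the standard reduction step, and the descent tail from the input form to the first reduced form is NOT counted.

D = 580, ⌊√D⌋ = 24
descent: ρ → (15,10,-8)  [lands on river]
river: ρ → (-8,22,3)
river: ρ → (3,20,-15)
river: ρ → (-15,10,8)
river: ρ → (8,22,-3)
river: ρ → (-3,20,15)
ρ-cycle length = 6 (tail of 1 descent step not counted)

6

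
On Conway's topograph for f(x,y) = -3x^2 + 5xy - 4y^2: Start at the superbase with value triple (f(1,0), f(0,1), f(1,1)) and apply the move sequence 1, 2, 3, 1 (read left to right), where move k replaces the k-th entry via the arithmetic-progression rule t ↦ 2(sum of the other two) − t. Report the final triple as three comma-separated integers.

start (-3,-4,-2) = (f(1,0),f(0,1),f(1,1))
replace slot 1: 2·((-4)+(-2)) − (-3) = -9 → (-9,-4,-2)
replace slot 2: 2·((-9)+(-2)) − (-4) = -18 → (-9,-18,-2)
replace slot 3: 2·((-9)+(-18)) − (-2) = -52 → (-9,-18,-52)
replace slot 1: 2·((-18)+(-52)) − (-9) = -131 → (-131,-18,-52)

-131,-18,-52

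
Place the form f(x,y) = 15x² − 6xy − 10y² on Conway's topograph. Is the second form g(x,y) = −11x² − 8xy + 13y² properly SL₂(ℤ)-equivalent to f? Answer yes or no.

D₁ = 636, D₂ = 636
river cycle of f (length 10): (-10, 6, 15), (15, 24, -1), (-1, 24, 15), (15, 6, -10), (-10, 14, 11), (11, 8, -13), (-13, 18, 6), (6, 18, -13), (-13, 8, 11), (11, 14, -10)
river cycle of g (length 10): (13, 8, -11), (-11, 14, 10), (10, 6, -15), (-15, 24, 1), (1, 24, -15), (-15, 6, 10), (10, 14, -11), (-11, 8, 13), (13, 18, -6), (-6, 18, 13)
cycles differ ⇒ inequivalent

no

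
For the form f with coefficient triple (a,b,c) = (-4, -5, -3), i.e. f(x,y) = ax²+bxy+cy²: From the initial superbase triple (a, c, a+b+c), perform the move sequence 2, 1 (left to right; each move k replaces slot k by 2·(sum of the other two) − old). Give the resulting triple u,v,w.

start (-4,-3,-12) = (f(1,0),f(0,1),f(1,1))
replace slot 2: 2·((-4)+(-12)) − (-3) = -29 → (-4,-29,-12)
replace slot 1: 2·((-29)+(-12)) − (-4) = -78 → (-78,-29,-12)

-78,-29,-12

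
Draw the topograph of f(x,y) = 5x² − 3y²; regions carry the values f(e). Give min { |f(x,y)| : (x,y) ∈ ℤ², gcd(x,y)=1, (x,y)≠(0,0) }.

descent: ρ → (-3,6,2)  [lands on river]
river: ρ → (2,6,-3)
closes: descent 1, river 2
min |a| on river = 2

2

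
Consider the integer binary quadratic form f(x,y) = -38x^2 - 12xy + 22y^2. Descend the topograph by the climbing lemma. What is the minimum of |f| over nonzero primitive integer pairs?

descent: ρ → (22,56,-4)  [lands on river]
river: ρ → (-4,56,22)
river: ρ → (22,32,-28)
river: ρ → (-28,24,26)
river: ρ → (26,28,-26)
river: ρ → (-26,24,28)
river: ρ → (28,32,-22)
river: ρ → (-22,56,4)
river: ρ → (4,56,-22)
river: ρ → (-22,32,28)
river: ρ → (28,24,-26)
river: ρ → (-26,28,26)
river: ρ → (26,24,-28)
river: ρ → (-28,32,22)
closes: descent 1, river 14
min |a| on river = 4

4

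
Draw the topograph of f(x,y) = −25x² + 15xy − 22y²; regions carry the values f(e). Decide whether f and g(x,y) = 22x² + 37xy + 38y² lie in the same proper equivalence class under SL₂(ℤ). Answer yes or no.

D₁ = -1975, D₂ = -1975
f is negative-definite; reduce −f:
−f: flip: (25,-15,22)→(22,15,25)
−f: reduced (well bottom): (22,15,25) with a≤c, −a<b≤a
flip sign back: reduced form of f is (-22,-15,-25)
g: translate: b→-7 (≡37 mod 44), so (22,37,38)→(22,-7,23)
g: reduced (well bottom): (22,-7,23) with a≤c, −a<b≤a
reduced forms (-22, -15, -25) vs (22, -7, 23) ⇒ inequivalent

no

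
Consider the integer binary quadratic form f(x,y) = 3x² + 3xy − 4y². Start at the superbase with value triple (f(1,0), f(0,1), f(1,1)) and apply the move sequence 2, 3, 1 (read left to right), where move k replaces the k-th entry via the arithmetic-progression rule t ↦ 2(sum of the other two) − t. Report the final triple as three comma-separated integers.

start (3,-4,2) = (f(1,0),f(0,1),f(1,1))
replace slot 2: 2·(3+2) − (-4) = 14 → (3,14,2)
replace slot 3: 2·(3+14) − 2 = 32 → (3,14,32)
replace slot 1: 2·(14+32) − 3 = 89 → (89,14,32)

89,14,32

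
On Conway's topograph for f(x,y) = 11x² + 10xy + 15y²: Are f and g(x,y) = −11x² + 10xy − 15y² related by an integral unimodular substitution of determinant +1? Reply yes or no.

D₁ = -560, D₂ = -560
f: reduced (well bottom): (11,10,15) with a≤c, −a<b≤a
g is negative-definite; reduce −g:
−g: reduced (well bottom): (11,-10,15) with a≤c, −a<b≤a
flip sign back: reduced form of g is (-11,10,-15)
reduced forms (11, 10, 15) vs (-11, 10, -15) ⇒ inequivalent

no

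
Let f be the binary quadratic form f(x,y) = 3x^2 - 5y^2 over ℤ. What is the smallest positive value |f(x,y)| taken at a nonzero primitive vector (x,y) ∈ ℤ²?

descent: ρ → (-5,0,3)
descent: ρ → (3,6,-2)  [lands on river]
river: ρ → (-2,6,3)
closes: descent 2, river 2
min |a| on river = 2

2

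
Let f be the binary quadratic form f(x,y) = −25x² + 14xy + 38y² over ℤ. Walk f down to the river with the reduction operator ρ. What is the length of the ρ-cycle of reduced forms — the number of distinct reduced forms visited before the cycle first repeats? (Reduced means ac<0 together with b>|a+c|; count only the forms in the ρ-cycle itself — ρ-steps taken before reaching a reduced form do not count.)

D = 3996, ⌊√D⌋ = 63
river: ρ → (38,62,-1)
river: ρ → (-1,62,38)
river: ρ → (38,14,-25)
river: ρ → (-25,36,27)
river: ρ → (27,18,-34)
river: ρ → (-34,50,11)
river: ρ → (11,60,-9)
river: ρ → (-9,48,47)
river: ρ → (47,46,-10)
river: ρ → (-10,54,27)
river: ρ → (27,54,-10)
river: ρ → (-10,46,47)
river: ρ → (47,48,-9)
river: ρ → (-9,60,11)
river: ρ → (11,50,-34)
river: ρ → (-34,18,27)
river: ρ → (27,36,-25)
river: ρ → (-25,14,38)
ρ-cycle length = 18 (tail of 0 descent steps not counted)

18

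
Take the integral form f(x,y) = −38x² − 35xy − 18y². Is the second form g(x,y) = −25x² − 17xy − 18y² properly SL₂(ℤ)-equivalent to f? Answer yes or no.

D₁ = -1511, D₂ = -1511
f is negative-definite; reduce −f:
−f: flip: (38,35,18)→(18,-35,38)
−f: translate: b→1 (≡-35 mod 36), so (18,-35,38)→(18,1,21)
−f: reduced (well bottom): (18,1,21) with a≤c, −a<b≤a
flip sign back: reduced form of f is (-18,-1,-21)
g is negative-definite; reduce −g:
−g: flip: (25,17,18)→(18,-17,25)
−g: reduced (well bottom): (18,-17,25) with a≤c, −a<b≤a
flip sign back: reduced form of g is (-18,17,-25)
reduced forms (-18, -1, -21) vs (-18, 17, -25) ⇒ inequivalent

no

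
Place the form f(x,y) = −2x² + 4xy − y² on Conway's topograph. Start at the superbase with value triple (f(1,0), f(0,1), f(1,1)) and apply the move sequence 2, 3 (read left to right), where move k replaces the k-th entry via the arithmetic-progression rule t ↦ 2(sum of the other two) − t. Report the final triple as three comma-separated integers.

start (-2,-1,1) = (f(1,0),f(0,1),f(1,1))
replace slot 2: 2·((-2)+1) − (-1) = -1 → (-2,-1,1)
replace slot 3: 2·((-2)+(-1)) − 1 = -7 → (-2,-1,-7)

-2,-1,-7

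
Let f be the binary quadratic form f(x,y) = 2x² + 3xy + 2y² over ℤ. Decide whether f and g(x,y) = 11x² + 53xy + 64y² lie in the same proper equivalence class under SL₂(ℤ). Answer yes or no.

D₁ = -7, D₂ = -7
f: translate: b→-1 (≡3 mod 4), so (2,3,2)→(2,-1,1)
f: flip: (2,-1,1)→(1,1,2)
f: reduced (well bottom): (1,1,2) with a≤c, −a<b≤a
g: translate: b→9 (≡53 mod 22), so (11,53,64)→(11,9,2)
g: flip: (11,9,2)→(2,-9,11)
g: translate: b→-1 (≡-9 mod 4), so (2,-9,11)→(2,-1,1)
g: flip: (2,-1,1)→(1,1,2)
g: reduced (well bottom): (1,1,2) with a≤c, −a<b≤a
reduced forms (1, 1, 2) vs (1, 1, 2) ⇒ equivalent

yes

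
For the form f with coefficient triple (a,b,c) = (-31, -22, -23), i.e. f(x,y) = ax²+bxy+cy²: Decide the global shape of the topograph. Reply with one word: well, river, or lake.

D = b²−4ac = (-22)² − 4·(-31)·(-23) = -2368
D < 0 ⇒ definite ⇒ every region one sign ⇒ single well

well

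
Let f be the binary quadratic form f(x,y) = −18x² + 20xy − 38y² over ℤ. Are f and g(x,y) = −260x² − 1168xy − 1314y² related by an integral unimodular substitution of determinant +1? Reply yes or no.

D₁ = -2336, D₂ = -2336
f is negative-definite; reduce −f:
−f: translate: b→16 (≡-20 mod 36), so (18,-20,38)→(18,16,36)
−f: reduced (well bottom): (18,16,36) with a≤c, −a<b≤a
flip sign back: reduced form of f is (-18,-16,-36)
g is negative-definite; reduce −g:
−g: translate: b→128 (≡1168 mod 520), so (260,1168,1314)→(260,128,18)
−g: flip: (260,128,18)→(18,-128,260)
−g: translate: b→16 (≡-128 mod 36), so (18,-128,260)→(18,16,36)
−g: reduced (well bottom): (18,16,36) with a≤c, −a<b≤a
flip sign back: reduced form of g is (-18,-16,-36)
reduced forms (-18, -16, -36) vs (-18, -16, -36) ⇒ equivalent

yes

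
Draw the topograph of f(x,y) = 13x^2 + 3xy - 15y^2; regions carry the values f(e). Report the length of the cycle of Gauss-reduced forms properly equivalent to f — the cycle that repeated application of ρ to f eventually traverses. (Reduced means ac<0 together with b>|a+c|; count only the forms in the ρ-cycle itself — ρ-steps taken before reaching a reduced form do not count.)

D = 789, ⌊√D⌋ = 28
river: ρ → (-15,27,1)
river: ρ → (1,27,-15)
river: ρ → (-15,3,13)
river: ρ → (13,23,-5)
river: ρ → (-5,27,3)
river: ρ → (3,27,-5)
river: ρ → (-5,23,13)
river: ρ → (13,3,-15)
ρ-cycle length = 8 (tail of 0 descent steps not counted)

8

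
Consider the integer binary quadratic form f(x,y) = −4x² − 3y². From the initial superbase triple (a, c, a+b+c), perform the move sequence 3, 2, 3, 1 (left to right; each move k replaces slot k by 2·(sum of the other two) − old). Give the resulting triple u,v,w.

start (-4,-3,-7) = (f(1,0),f(0,1),f(1,1))
replace slot 3: 2·((-4)+(-3)) − (-7) = -7 → (-4,-3,-7)
replace slot 2: 2·((-4)+(-7)) − (-3) = -19 → (-4,-19,-7)
replace slot 3: 2·((-4)+(-19)) − (-7) = -39 → (-4,-19,-39)
replace slot 1: 2·((-19)+(-39)) − (-4) = -112 → (-112,-19,-39)

-112,-19,-39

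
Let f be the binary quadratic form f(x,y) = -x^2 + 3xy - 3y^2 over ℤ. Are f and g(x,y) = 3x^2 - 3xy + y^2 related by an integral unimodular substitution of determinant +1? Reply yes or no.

D₁ = -3, D₂ = -3
f is negative-definite; reduce −f:
−f: translate: b→1 (≡-3 mod 2), so (1,-3,3)→(1,1,1)
−f: reduced (well bottom): (1,1,1) with a≤c, −a<b≤a
flip sign back: reduced form of f is (-1,-1,-1)
g: translate: b→3 (≡-3 mod 6), so (3,-3,1)→(3,3,1)
g: flip: (3,3,1)→(1,-3,3)
g: translate: b→1 (≡-3 mod 2), so (1,-3,3)→(1,1,1)
g: reduced (well bottom): (1,1,1) with a≤c, −a<b≤a
reduced forms (-1, -1, -1) vs (1, 1, 1) ⇒ inequivalent

no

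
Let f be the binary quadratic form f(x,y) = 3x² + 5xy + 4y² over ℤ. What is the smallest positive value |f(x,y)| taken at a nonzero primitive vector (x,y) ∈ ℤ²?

translate: b→-1 (≡5 mod 6), so (3,5,4)→(3,-1,2)
flip: (3,-1,2)→(2,1,3)
reduced (well bottom): (2,1,3) with a≤c, −a<b≤a
well minimum = a = 2

2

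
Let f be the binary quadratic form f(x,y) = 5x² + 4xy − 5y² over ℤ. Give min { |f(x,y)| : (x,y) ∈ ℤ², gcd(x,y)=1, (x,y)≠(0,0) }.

river: ρ → (-5,6,4)
river: ρ → (4,10,-1)
river: ρ → (-1,10,4)
river: ρ → (4,6,-5)
river: ρ → (-5,4,5)
river: ρ → (5,6,-4)
river: ρ → (-4,10,1)
river: ρ → (1,10,-4)
river: ρ → (-4,6,5)
river: ρ → (5,4,-5)
closes: descent 0, river 10
min |a| on river = 1

1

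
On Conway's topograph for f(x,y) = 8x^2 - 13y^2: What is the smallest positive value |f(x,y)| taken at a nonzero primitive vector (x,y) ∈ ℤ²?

descent: ρ → (-13,0,8)
descent: ρ → (8,16,-5)  [lands on river]
river: ρ → (-5,14,11)
river: ρ → (11,8,-8)
river: ρ → (-8,8,11)
river: ρ → (11,14,-5)
river: ρ → (-5,16,8)
closes: descent 2, river 6
min |a| on river = 5

5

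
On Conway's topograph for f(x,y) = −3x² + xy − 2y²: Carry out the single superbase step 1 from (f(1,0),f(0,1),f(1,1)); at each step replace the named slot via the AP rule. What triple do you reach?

start (-3,-2,-4) = (f(1,0),f(0,1),f(1,1))
replace slot 1: 2·((-2)+(-4)) − (-3) = -9 → (-9,-2,-4)

-9,-2,-4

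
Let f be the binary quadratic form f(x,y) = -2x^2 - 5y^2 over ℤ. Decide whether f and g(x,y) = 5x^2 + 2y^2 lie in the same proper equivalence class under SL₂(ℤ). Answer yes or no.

D₁ = -40, D₂ = -40
f is negative-definite; reduce −f:
−f: reduced (well bottom): (2,0,5) with a≤c, −a<b≤a
flip sign back: reduced form of f is (-2,0,-5)
g: flip: (5,0,2)→(2,0,5)
g: reduced (well bottom): (2,0,5) with a≤c, −a<b≤a
reduced forms (-2, 0, -5) vs (2, 0, 5) ⇒ inequivalent

no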